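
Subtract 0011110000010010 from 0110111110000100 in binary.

Method 1 - Direct subtraction (column by column from the right: bit − bit − borrow-in; if negative, add 2 and borrow 1 from the next column):
borrow: 0110000011100100
        0110111110000100
-       0011110000010010
------------------------
        0011001101110010

Method 2 - Add two's complement:
Two's complement of 0011110000010010: invert → 1100001111101101, add 1 → 1100001111101110
  0110111110000100
+ 1100001111101110
------------------
 10011001101110010  (end carry out of the top bit = 1)
Discarding the end carry: 0011001101110010
Decimal check:
  0110111110000100 = 16384 + 8192 + 2048 + 1024 + 512 + 256 + 128 + 4 = 28548
  0011110000010010 = 8192 + 4096 + 2048 + 1024 + 16 + 2 = 15378
  28548 - 15378 = 13170, and 0011001101110010 = 8192 + 4096 + 512 + 256 + 64 + 32 + 16 + 2 = 13170 ✓



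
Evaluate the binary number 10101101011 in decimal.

Sum of powers of 2 for each 1-bit:
2^0 + 2^1 + 2^3 + 2^5 + 2^6 + 2^8 + 2^10
= 1 + 2 + 8 + 32 + 64 + 256 + 1024
= 1387



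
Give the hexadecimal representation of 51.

Using repeated division by 16 (digits 10–15 are A–F):
51 ÷ 16 = 3 remainder 3
3 ÷ 16 = 0 remainder 3
Reading remainders bottom to top: 33



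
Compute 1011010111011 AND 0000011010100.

AND: 1 only when both bits are 1
  1011010111011
& 0000011010100
---------------
  0000010010000
Decimal: 5819 & 212 = 144



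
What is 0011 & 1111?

AND: 1 only when both bits are 1
  0011
& 1111
------
  0011
Decimal: 3 & 15 = 3



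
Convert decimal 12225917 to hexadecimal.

Using repeated division by 16 (digits 10–15 are A–F):
12225917 ÷ 16 = 764119 remainder 13 (D)
764119 ÷ 16 = 47757 remainder 7
47757 ÷ 16 = 2984 remainder 13 (D)
2984 ÷ 16 = 186 remainder 8
186 ÷ 16 = 11 remainder 10 (A)
11 ÷ 16 = 0 remainder 11 (B)
Reading remainders bottom to top: BA8D7D



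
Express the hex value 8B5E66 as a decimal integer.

Expand by place value (powers of 16):
Digit values: B = 11, E = 14
8B5E66 = 8 × 16^5 + 11 × 16^4 + 5 × 16^3 + 14 × 16^2 + 6 × 16^1 + 6 × 16^0
= 8 × 1048576 + 11 × 65536 + 5 × 4096 + 14 × 256 + 6 × 16 + 6 × 1
= 8388608 + 720896 + 20480 + 3584 + 96 + 6
= 9133670



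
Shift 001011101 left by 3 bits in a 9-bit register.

Original: 001011101 (decimal 93)
Shift left by 3 positions
Append 3 zeros on the right and drop the 3 high bits that overflow the 9-bit width
Result: 011101000 (decimal 232)
Equivalent: 93 << 3 = 93 × 2^3 = 744, truncated to 9 bits = 232



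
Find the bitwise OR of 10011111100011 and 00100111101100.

OR: 1 when either bit is 1
  10011111100011
| 00100111101100
----------------
  10111111101111
Decimal: 10211 | 2540 = 12271



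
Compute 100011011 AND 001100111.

AND: 1 only when both bits are 1
  100011011
& 001100111
-----------
  000000011
Decimal: 283 & 103 = 3



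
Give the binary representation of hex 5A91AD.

Convert each hex digit to 4 bits:
  5 = 0101
  A = 1010
  9 = 1001
  1 = 0001
  A = 1010
  D = 1101
Concatenate: 010110101001000110101101



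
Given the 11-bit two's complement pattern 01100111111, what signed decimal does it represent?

Binary: 01100111111
Sign bit: 0 (non-negative)
Read directly as an unsigned value:
01100111111 = 512 + 256 + 32 + 16 + 8 + 4 + 2 + 1 = 831
Value: 831



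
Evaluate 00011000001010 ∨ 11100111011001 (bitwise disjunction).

OR: 1 when either bit is 1
  00011000001010
| 11100111011001
----------------
  11111111011011
Decimal: 1546 | 14809 = 16347



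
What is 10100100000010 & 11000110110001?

AND: 1 only when both bits are 1
  10100100000010
& 11000110110001
----------------
  10000100000000
Decimal: 10498 & 12721 = 8448



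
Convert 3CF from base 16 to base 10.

Expand by place value (powers of 16):
Digit values: C = 12, F = 15
3CF = 3 × 16^2 + 12 × 16^1 + 15 × 16^0
= 3 × 256 + 12 × 16 + 15 × 1
= 768 + 192 + 15
= 975



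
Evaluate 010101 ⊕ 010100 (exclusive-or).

XOR: 1 when bits differ
  010101
^ 010100
--------
  000001
Decimal: 21 ^ 20 = 1



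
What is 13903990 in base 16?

Using repeated division by 16 (digits 10–15 are A–F):
13903990 ÷ 16 = 868999 remainder 6
868999 ÷ 16 = 54312 remainder 7
54312 ÷ 16 = 3394 remainder 8
3394 ÷ 16 = 212 remainder 2
212 ÷ 16 = 13 remainder 4
13 ÷ 16 = 0 remainder 13 (D)
Reading remainders bottom to top: D42876



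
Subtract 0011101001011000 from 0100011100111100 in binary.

Method 1 - Direct subtraction (column by column from the right: bit − bit − borrow-in; if negative, add 2 and borrow 1 from the next column):
borrow: 0111000110000000
        0100011100111100
-       0011101001011000
------------------------
        0000110011100100

Method 2 - Add two's complement:
Two's complement of 0011101001011000: invert → 1100010110100111, add 1 → 1100010110101000
  0100011100111100
+ 1100010110101000
------------------
 10000110011100100  (end carry out of the top bit = 1)
Discarding the end carry: 0000110011100100
Decimal check:
  0100011100111100 = 16384 + 1024 + 512 + 256 + 32 + 16 + 8 + 4 = 18236
  0011101001011000 = 8192 + 4096 + 2048 + 512 + 64 + 16 + 8 = 14936
  18236 - 14936 = 3300, and 0000110011100100 = 2048 + 1024 + 128 + 64 + 32 + 4 = 3300 ✓



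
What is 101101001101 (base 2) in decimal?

Sum of powers of 2 for each 1-bit:
2^0 + 2^2 + 2^3 + 2^6 + 2^8 + 2^9 + 2^11
= 1 + 4 + 8 + 64 + 256 + 512 + 2048
= 2893



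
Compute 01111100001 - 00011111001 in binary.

Method 1 - Direct subtraction (column by column from the right: bit − bit − borrow-in; if negative, add 2 and borrow 1 from the next column):
borrow: 00111110000
        01111100001
-       00011111001
-------------------
        01011101000

Method 2 - Add two's complement:
Two's complement of 00011111001: invert → 11100000110, add 1 → 11100000111
  01111100001
+ 11100000111
-------------
 101011101000  (end carry out of the top bit = 1)
Discarding the end carry: 01011101000
Decimal check:
  01111100001 = 512 + 256 + 128 + 64 + 32 + 1 = 993
  00011111001 = 128 + 64 + 32 + 16 + 8 + 1 = 249
  993 - 249 = 744, and 01011101000 = 512 + 128 + 64 + 32 + 8 = 744 ✓



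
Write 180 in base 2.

Using repeated division by 2:
180 ÷ 2 = 90 remainder 0
90 ÷ 2 = 45 remainder 0
45 ÷ 2 = 22 remainder 1
22 ÷ 2 = 11 remainder 0
11 ÷ 2 = 5 remainder 1
5 ÷ 2 = 2 remainder 1
2 ÷ 2 = 1 remainder 0
1 ÷ 2 = 0 remainder 1
Reading remainders bottom to top: 10110100



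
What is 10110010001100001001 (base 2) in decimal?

Sum of powers of 2 for each 1-bit:
2^0 + 2^3 + 2^8 + 2^9 + 2^13 + 2^16 + 2^17 + 2^19
= 1 + 8 + 256 + 512 + 8192 + 65536 + 131072 + 524288
= 729865



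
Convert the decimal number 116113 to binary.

Using repeated division by 2:
116113 ÷ 2 = 58056 remainder 1
58056 ÷ 2 = 29028 remainder 0
29028 ÷ 2 = 14514 remainder 0
14514 ÷ 2 = 7257 remainder 0
7257 ÷ 2 = 3628 remainder 1
3628 ÷ 2 = 1814 remainder 0
1814 ÷ 2 = 907 remainder 0
907 ÷ 2 = 453 remainder 1
453 ÷ 2 = 226 remainder 1
226 ÷ 2 = 113 remainder 0
113 ÷ 2 = 56 remainder 1
56 ÷ 2 = 28 remainder 0
28 ÷ 2 = 14 remainder 0
14 ÷ 2 = 7 remainder 0
7 ÷ 2 = 3 remainder 1
3 ÷ 2 = 1 remainder 1
1 ÷ 2 = 0 remainder 1
Reading remainders bottom to top: 11100010110010001



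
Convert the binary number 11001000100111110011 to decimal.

Sum of powers of 2 for each 1-bit:
2^0 + 2^1 + 2^4 + 2^5 + 2^6 + 2^7 + 2^8 + 2^11 + 2^15 + 2^18 + 2^19
= 1 + 2 + 16 + 32 + 64 + 128 + 256 + 2048 + 32768 + 262144 + 524288
= 821747



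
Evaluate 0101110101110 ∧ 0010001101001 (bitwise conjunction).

AND: 1 only when both bits are 1
  0101110101110
& 0010001101001
---------------
  0000000101000
Decimal: 2990 & 1129 = 40



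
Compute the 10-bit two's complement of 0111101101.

Original: 0111101101
Step 1 - Invert all bits: 1000010010
Step 2 - Add 1: 1000010011
Verification: 0111101101 + 1000010011 = 10000000000; discarding the end carry (carry out of the top bit) leaves the 10-bit value 0000000000, as required for x + (-x)



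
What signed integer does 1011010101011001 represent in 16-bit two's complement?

Binary: 1011010101011001
Sign bit: 1 (negative)
Invert: 0100101010100110
Add 1:  0100101010100111
Magnitude: 0100101010100111 = 16384 + 2048 + 512 + 128 + 32 + 4 + 2 + 1 = 19111
Value: -19111



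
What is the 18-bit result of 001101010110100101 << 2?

Original: 001101010110100101 (decimal 54693)
Shift left by 2 positions
Append 2 zeros on the right
Result: 110101011010010100 (decimal 218772)
Equivalent: 54693 << 2 = 54693 × 2^2 = 218772



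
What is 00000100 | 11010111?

OR: 1 when either bit is 1
  00000100
| 11010111
----------
  11010111
Decimal: 4 | 215 = 215



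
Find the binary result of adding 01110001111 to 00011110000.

Add column by column from the right: bit + bit + carry-in; write the sum mod 2, carry 1 when the sum is 2 or 3.
carry:  11100000000
        01110001111
+       00011110000
-------------------
       010001111111
(the carry out of the leftmost column, 0, becomes the leading bit)
Decimal check:
  01110001111 = 512 + 256 + 128 + 8 + 4 + 2 + 1 = 911
  00011110000 = 128 + 64 + 32 + 16 = 240
  911 + 240 = 1151, and 010001111111 = 1024 + 64 + 32 + 16 + 8 + 4 + 2 + 1 = 1151 ✓



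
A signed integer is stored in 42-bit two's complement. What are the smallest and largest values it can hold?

For 42-bit two's complement:
Minimum: -2^41 = -2199023255552
Maximum: 2^41 - 1 = 2199023255551



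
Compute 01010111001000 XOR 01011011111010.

XOR: 1 when bits differ
  01010111001000
^ 01011011111010
----------------
  00001100110010
Decimal: 5576 ^ 5882 = 818



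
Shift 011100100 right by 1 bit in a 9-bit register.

Original: 011100100 (decimal 228)
Shift right by 1 position
Drop the 1 low bit; fill with zero on the left
Result: 001110010 (decimal 114)
Equivalent: 228 >> 1 = 228 ÷ 2^1 = 114



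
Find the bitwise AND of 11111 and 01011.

AND: 1 only when both bits are 1
  11111
& 01011
-------
  01011
Decimal: 31 & 11 = 11



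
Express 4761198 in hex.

Using repeated division by 16 (digits 10–15 are A–F):
4761198 ÷ 16 = 297574 remainder 14 (E)
297574 ÷ 16 = 18598 remainder 6
18598 ÷ 16 = 1162 remainder 6
1162 ÷ 16 = 72 remainder 10 (A)
72 ÷ 16 = 4 remainder 8
4 ÷ 16 = 0 remainder 4
Reading remainders bottom to top: 48A66E



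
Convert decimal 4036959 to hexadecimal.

Using repeated division by 16 (digits 10–15 are A–F):
4036959 ÷ 16 = 252309 remainder 15 (F)
252309 ÷ 16 = 15769 remainder 5
15769 ÷ 16 = 985 remainder 9
985 ÷ 16 = 61 remainder 9
61 ÷ 16 = 3 remainder 13 (D)
3 ÷ 16 = 0 remainder 3
Reading remainders bottom to top: 3D995F



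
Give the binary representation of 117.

Using repeated division by 2:
117 ÷ 2 = 58 remainder 1
58 ÷ 2 = 29 remainder 0
29 ÷ 2 = 14 remainder 1
14 ÷ 2 = 7 remainder 0
7 ÷ 2 = 3 remainder 1
3 ÷ 2 = 1 remainder 1
1 ÷ 2 = 0 remainder 1
Reading remainders bottom to top: 1110101



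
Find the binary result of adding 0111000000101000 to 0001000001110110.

Add column by column from the right: bit + bit + carry-in; write the sum mod 2, carry 1 when the sum is 2 or 3.
carry:  1110000011000000
        0111000000101000
+       0001000001110110
------------------------
       01000000010011110
(the carry out of the leftmost column, 0, becomes the leading bit)
Decimal check:
  0111000000101000 = 16384 + 8192 + 4096 + 32 + 8 = 28712
  0001000001110110 = 4096 + 64 + 32 + 16 + 4 + 2 = 4214
  28712 + 4214 = 32926, and 01000000010011110 = 32768 + 128 + 16 + 8 + 4 + 2 = 32926 ✓



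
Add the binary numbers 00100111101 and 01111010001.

Add column by column from the right: bit + bit + carry-in; write the sum mod 2, carry 1 when the sum is 2 or 3.
carry:  11111100010
        00100111101
+       01111010001
-------------------
       010100001110
(the carry out of the leftmost column, 0, becomes the leading bit)
Decimal check:
  00100111101 = 256 + 32 + 16 + 8 + 4 + 1 = 317
  01111010001 = 512 + 256 + 128 + 64 + 16 + 1 = 977
  317 + 977 = 1294, and 010100001110 = 1024 + 256 + 8 + 4 + 2 = 1294 ✓



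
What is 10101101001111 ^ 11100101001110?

XOR: 1 when bits differ
  10101101001111
^ 11100101001110
----------------
  01001000000001
Decimal: 11087 ^ 14670 = 4609



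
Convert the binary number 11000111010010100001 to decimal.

Sum of powers of 2 for each 1-bit:
2^0 + 2^5 + 2^7 + 2^10 + 2^12 + 2^13 + 2^14 + 2^18 + 2^19
= 1 + 32 + 128 + 1024 + 4096 + 8192 + 16384 + 262144 + 524288
= 816289



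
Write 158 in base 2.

Using repeated division by 2:
158 ÷ 2 = 79 remainder 0
79 ÷ 2 = 39 remainder 1
39 ÷ 2 = 19 remainder 1
19 ÷ 2 = 9 remainder 1
9 ÷ 2 = 4 remainder 1
4 ÷ 2 = 2 remainder 0
2 ÷ 2 = 1 remainder 0
1 ÷ 2 = 0 remainder 1
Reading remainders bottom to top: 10011110



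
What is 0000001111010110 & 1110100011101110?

AND: 1 only when both bits are 1
  0000001111010110
& 1110100011101110
------------------
  0000000011000110
Decimal: 982 & 59630 = 198



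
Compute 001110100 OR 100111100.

OR: 1 when either bit is 1
  001110100
| 100111100
-----------
  101111100
Decimal: 116 | 316 = 380



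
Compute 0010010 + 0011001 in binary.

Add column by column from the right: bit + bit + carry-in; write the sum mod 2, carry 1 when the sum is 2 or 3.
carry:  0100000
        0010010
+       0011001
---------------
       00101011
(the carry out of the leftmost column, 0, becomes the leading bit)
Decimal check:
  0010010 = 16 + 2 = 18
  0011001 = 16 + 8 + 1 = 25
  18 + 25 = 43, and 00101011 = 32 + 8 + 2 + 1 = 43 ✓



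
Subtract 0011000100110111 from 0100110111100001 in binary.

Method 1 - Direct subtraction (column by column from the right: bit − bit − borrow-in; if negative, add 2 and borrow 1 from the next column):
borrow: 0110000001111100
        0100110111100001
-       0011000100110111
------------------------
        0001110010101010

Method 2 - Add two's complement:
Two's complement of 0011000100110111: invert → 1100111011001000, add 1 → 1100111011001001
  0100110111100001
+ 1100111011001001
------------------
 10001110010101010  (end carry out of the top bit = 1)
Discarding the end carry: 0001110010101010
Decimal check:
  0100110111100001 = 16384 + 2048 + 1024 + 256 + 128 + 64 + 32 + 1 = 19937
  0011000100110111 = 8192 + 4096 + 256 + 32 + 16 + 4 + 2 + 1 = 12599
  19937 - 12599 = 7338, and 0001110010101010 = 4096 + 2048 + 1024 + 128 + 32 + 8 + 2 = 7338 ✓



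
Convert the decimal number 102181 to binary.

Using repeated division by 2:
102181 ÷ 2 = 51090 remainder 1
51090 ÷ 2 = 25545 remainder 0
25545 ÷ 2 = 12772 remainder 1
12772 ÷ 2 = 6386 remainder 0
6386 ÷ 2 = 3193 remainder 0
3193 ÷ 2 = 1596 remainder 1
1596 ÷ 2 = 798 remainder 0
798 ÷ 2 = 399 remainder 0
399 ÷ 2 = 199 remainder 1
199 ÷ 2 = 99 remainder 1
99 ÷ 2 = 49 remainder 1
49 ÷ 2 = 24 remainder 1
24 ÷ 2 = 12 remainder 0
12 ÷ 2 = 6 remainder 0
6 ÷ 2 = 3 remainder 0
3 ÷ 2 = 1 remainder 1
1 ÷ 2 = 0 remainder 1
Reading remainders bottom to top: 11000111100100101



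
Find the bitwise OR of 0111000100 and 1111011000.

OR: 1 when either bit is 1
  0111000100
| 1111011000
------------
  1111011100
Decimal: 452 | 984 = 988



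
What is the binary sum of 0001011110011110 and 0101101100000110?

Add column by column from the right: bit + bit + carry-in; write the sum mod 2, carry 1 when the sum is 2 or 3.
carry:  0011111000111100
        0001011110011110
+       0101101100000110
------------------------
       00111001010100100
(the carry out of the leftmost column, 0, becomes the leading bit)
Decimal check:
  0001011110011110 = 4096 + 1024 + 512 + 256 + 128 + 16 + 8 + 4 + 2 = 6046
  0101101100000110 = 16384 + 4096 + 2048 + 512 + 256 + 4 + 2 = 23302
  6046 + 23302 = 29348, and 00111001010100100 = 16384 + 8192 + 4096 + 512 + 128 + 32 + 4 = 29348 ✓



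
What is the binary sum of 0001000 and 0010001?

Add column by column from the right: bit + bit + carry-in; write the sum mod 2, carry 1 when the sum is 2 or 3.
carry:  0000000
        0001000
+       0010001
---------------
       00011001
(the carry out of the leftmost column, 0, becomes the leading bit)
Decimal check:
  0001000 = 8
  0010001 = 16 + 1 = 17
  8 + 17 = 25, and 00011001 = 16 + 8 + 1 = 25 ✓



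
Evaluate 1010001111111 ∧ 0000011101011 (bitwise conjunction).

AND: 1 only when both bits are 1
  1010001111111
& 0000011101011
---------------
  0000001101011
Decimal: 5247 & 235 = 107



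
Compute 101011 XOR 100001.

XOR: 1 when bits differ
  101011
^ 100001
--------
  001010
Decimal: 43 ^ 33 = 10



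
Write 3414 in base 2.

Using repeated division by 2:
3414 ÷ 2 = 1707 remainder 0
1707 ÷ 2 = 853 remainder 1
853 ÷ 2 = 426 remainder 1
426 ÷ 2 = 213 remainder 0
213 ÷ 2 = 106 remainder 1
106 ÷ 2 = 53 remainder 0
53 ÷ 2 = 26 remainder 1
26 ÷ 2 = 13 remainder 0
13 ÷ 2 = 6 remainder 1
6 ÷ 2 = 3 remainder 0
3 ÷ 2 = 1 remainder 1
1 ÷ 2 = 0 remainder 1
Reading remainders bottom to top: 110101010110



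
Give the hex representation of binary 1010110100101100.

Group into 4-bit nibbles from right:
  1010 = A
  1101 = D
  0010 = 2
  1100 = C
Result: AD2C



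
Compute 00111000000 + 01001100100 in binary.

Add column by column from the right: bit + bit + carry-in; write the sum mod 2, carry 1 when the sum is 2 or 3.
carry:  11110000000
        00111000000
+       01001100100
-------------------
       010000100100
(the carry out of the leftmost column, 0, becomes the leading bit)
Decimal check:
  00111000000 = 256 + 128 + 64 = 448
  01001100100 = 512 + 64 + 32 + 4 = 612
  448 + 612 = 1060, and 010000100100 = 1024 + 32 + 4 = 1060 ✓



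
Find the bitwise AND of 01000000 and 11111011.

AND: 1 only when both bits are 1
  01000000
& 11111011
----------
  01000000
Decimal: 64 & 251 = 64



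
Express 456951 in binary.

Using repeated division by 2:
456951 ÷ 2 = 228475 remainder 1
228475 ÷ 2 = 114237 remainder 1
114237 ÷ 2 = 57118 remainder 1
57118 ÷ 2 = 28559 remainder 0
28559 ÷ 2 = 14279 remainder 1
14279 ÷ 2 = 7139 remainder 1
7139 ÷ 2 = 3569 remainder 1
3569 ÷ 2 = 1784 remainder 1
1784 ÷ 2 = 892 remainder 0
892 ÷ 2 = 446 remainder 0
446 ÷ 2 = 223 remainder 0
223 ÷ 2 = 111 remainder 1
111 ÷ 2 = 55 remainder 1
55 ÷ 2 = 27 remainder 1
27 ÷ 2 = 13 remainder 1
13 ÷ 2 = 6 remainder 1
6 ÷ 2 = 3 remainder 0
3 ÷ 2 = 1 remainder 1
1 ÷ 2 = 0 remainder 1
Reading remainders bottom to top: 1101111100011110111



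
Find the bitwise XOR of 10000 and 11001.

XOR: 1 when bits differ
  10000
^ 11001
-------
  01001
Decimal: 16 ^ 25 = 9



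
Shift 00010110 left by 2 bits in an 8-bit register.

Original: 00010110 (decimal 22)
Shift left by 2 positions
Append 2 zeros on the right
Result: 01011000 (decimal 88)
Equivalent: 22 << 2 = 22 × 2^2 = 88



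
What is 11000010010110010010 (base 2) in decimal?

Sum of powers of 2 for each 1-bit:
2^1 + 2^4 + 2^7 + 2^8 + 2^10 + 2^13 + 2^18 + 2^19
= 2 + 16 + 128 + 256 + 1024 + 8192 + 262144 + 524288
= 796050



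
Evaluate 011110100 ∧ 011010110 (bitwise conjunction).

AND: 1 only when both bits are 1
  011110100
& 011010110
-----------
  011010100
Decimal: 244 & 214 = 212



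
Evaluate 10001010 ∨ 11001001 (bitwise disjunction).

OR: 1 when either bit is 1
  10001010
| 11001001
----------
  11001011
Decimal: 138 | 201 = 203



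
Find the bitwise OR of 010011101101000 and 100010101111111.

OR: 1 when either bit is 1
  010011101101000
| 100010101111111
-----------------
  110011101111111
Decimal: 10088 | 17791 = 26495



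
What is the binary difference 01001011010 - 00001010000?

Method 1 - Direct subtraction (column by column from the right: bit − bit − borrow-in; if negative, add 2 and borrow 1 from the next column):
borrow: 00000000000
        01001011010
-       00001010000
-------------------
        01000001010

Method 2 - Add two's complement:
Two's complement of 00001010000: invert → 11110101111, add 1 → 11110110000
  01001011010
+ 11110110000
-------------
 101000001010  (end carry out of the top bit = 1)
Discarding the end carry: 01000001010
Decimal check:
  01001011010 = 512 + 64 + 16 + 8 + 2 = 602
  00001010000 = 64 + 16 = 80
  602 - 80 = 522, and 01000001010 = 512 + 8 + 2 = 522 ✓



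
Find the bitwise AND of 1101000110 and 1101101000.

AND: 1 only when both bits are 1
  1101000110
& 1101101000
------------
  1101000000
Decimal: 838 & 872 = 832



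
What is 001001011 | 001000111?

OR: 1 when either bit is 1
  001001011
| 001000111
-----------
  001001111
Decimal: 75 | 71 = 79



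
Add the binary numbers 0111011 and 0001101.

Add column by column from the right: bit + bit + carry-in; write the sum mod 2, carry 1 when the sum is 2 or 3.
carry:  1111110
        0111011
+       0001101
---------------
       01001000
(the carry out of the leftmost column, 0, becomes the leading bit)
Decimal check:
  0111011 = 32 + 16 + 8 + 2 + 1 = 59
  0001101 = 8 + 4 + 1 = 13
  59 + 13 = 72, and 01001000 = 64 + 8 = 72 ✓



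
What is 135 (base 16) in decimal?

Expand by place value (powers of 16):
135 = 1 × 16^2 + 3 × 16^1 + 5 × 16^0
= 1 × 256 + 3 × 16 + 5 × 1
= 256 + 48 + 5
= 309



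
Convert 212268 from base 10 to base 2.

Using repeated division by 2:
212268 ÷ 2 = 106134 remainder 0
106134 ÷ 2 = 53067 remainder 0
53067 ÷ 2 = 26533 remainder 1
26533 ÷ 2 = 13266 remainder 1
13266 ÷ 2 = 6633 remainder 0
6633 ÷ 2 = 3316 remainder 1
3316 ÷ 2 = 1658 remainder 0
1658 ÷ 2 = 829 remainder 0
829 ÷ 2 = 414 remainder 1
414 ÷ 2 = 207 remainder 0
207 ÷ 2 = 103 remainder 1
103 ÷ 2 = 51 remainder 1
51 ÷ 2 = 25 remainder 1
25 ÷ 2 = 12 remainder 1
12 ÷ 2 = 6 remainder 0
6 ÷ 2 = 3 remainder 0
3 ÷ 2 = 1 remainder 1
1 ÷ 2 = 0 remainder 1
Reading remainders bottom to top: 110011110100101100



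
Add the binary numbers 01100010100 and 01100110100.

Add column by column from the right: bit + bit + carry-in; write the sum mod 2, carry 1 when the sum is 2 or 3.
carry:  11001101000
        01100010100
+       01100110100
-------------------
       011001001000
(the carry out of the leftmost column, 0, becomes the leading bit)
Decimal check:
  01100010100 = 512 + 256 + 16 + 4 = 788
  01100110100 = 512 + 256 + 32 + 16 + 4 = 820
  788 + 820 = 1608, and 011001001000 = 1024 + 512 + 64 + 8 = 1608 ✓



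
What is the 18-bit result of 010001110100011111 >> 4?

Original: 010001110100011111 (decimal 72991)
Shift right by 4 positions
Drop the 4 low bits; fill with zeros on the left
Result: 000001000111010001 (decimal 4561)
Equivalent: 72991 >> 4 = 72991 ÷ 2^4 = 4561



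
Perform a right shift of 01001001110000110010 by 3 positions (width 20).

Original: 01001001110000110010 (decimal 302130)
Shift right by 3 positions
Drop the 3 low bits; fill with zeros on the left
Result: 00001001001110000110 (decimal 37766)
Equivalent: 302130 >> 3 = 302130 ÷ 2^3 = 37766



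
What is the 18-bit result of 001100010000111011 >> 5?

Original: 001100010000111011 (decimal 50235)
Shift right by 5 positions
Drop the 5 low bits; fill with zeros on the left
Result: 000000011000100001 (decimal 1569)
Equivalent: 50235 >> 5 = 50235 ÷ 2^5 = 1569



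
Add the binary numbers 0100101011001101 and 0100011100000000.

Add column by column from the right: bit + bit + carry-in; write the sum mod 2, carry 1 when the sum is 2 or 3.
carry:  1001110000000000
        0100101011001101
+       0100011100000000
------------------------
       01001000111001101
(the carry out of the leftmost column, 0, becomes the leading bit)
Decimal check:
  0100101011001101 = 16384 + 2048 + 512 + 128 + 64 + 8 + 4 + 1 = 19149
  0100011100000000 = 16384 + 1024 + 512 + 256 = 18176
  19149 + 18176 = 37325, and 01001000111001101 = 32768 + 4096 + 256 + 128 + 64 + 8 + 4 + 1 = 37325 ✓



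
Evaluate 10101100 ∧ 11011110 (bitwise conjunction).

AND: 1 only when both bits are 1
  10101100
& 11011110
----------
  10001100
Decimal: 172 & 222 = 140



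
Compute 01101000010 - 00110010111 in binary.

Method 1 - Direct subtraction (column by column from the right: bit − bit − borrow-in; if negative, add 2 and borrow 1 from the next column):
borrow: 01101111110
        01101000010
-       00110010111
-------------------
        00110101011

Method 2 - Add two's complement:
Two's complement of 00110010111: invert → 11001101000, add 1 → 11001101001
  01101000010
+ 11001101001
-------------
 100110101011  (end carry out of the top bit = 1)
Discarding the end carry: 00110101011
Decimal check:
  01101000010 = 512 + 256 + 64 + 2 = 834
  00110010111 = 256 + 128 + 16 + 4 + 2 + 1 = 407
  834 - 407 = 427, and 00110101011 = 256 + 128 + 32 + 8 + 2 + 1 = 427 ✓



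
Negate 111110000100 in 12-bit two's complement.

Original (sign bit 1, negative): 111110000100
Step 1 - Invert all bits: 000001111011
Step 2 - Add 1: 000001111100
Verification: 111110000100 + 000001111100 = 1000000000000; discarding the end carry (carry out of the top bit) leaves the 12-bit value 000000000000, as required for x + (-x)



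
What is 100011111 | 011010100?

OR: 1 when either bit is 1
  100011111
| 011010100
-----------
  111011111
Decimal: 287 | 212 = 479



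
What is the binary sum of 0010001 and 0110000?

Add column by column from the right: bit + bit + carry-in; write the sum mod 2, carry 1 when the sum is 2 or 3.
carry:  1100000
        0010001
+       0110000
---------------
       01000001
(the carry out of the leftmost column, 0, becomes the leading bit)
Decimal check:
  0010001 = 16 + 1 = 17
  0110000 = 32 + 16 = 48
  17 + 48 = 65, and 01000001 = 64 + 1 = 65 ✓



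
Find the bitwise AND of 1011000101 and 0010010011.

AND: 1 only when both bits are 1
  1011000101
& 0010010011
------------
  0010000001
Decimal: 709 & 147 = 129



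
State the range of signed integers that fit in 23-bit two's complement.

For 23-bit two's complement:
Minimum: -2^22 = -4194304
Maximum: 2^22 - 1 = 4194303



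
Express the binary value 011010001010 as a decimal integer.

Sum of powers of 2 for each 1-bit:
2^1 + 2^3 + 2^7 + 2^9 + 2^10
= 2 + 8 + 128 + 512 + 1024
= 1674



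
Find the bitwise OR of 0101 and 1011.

OR: 1 when either bit is 1
  0101
| 1011
------
  1111
Decimal: 5 | 11 = 15



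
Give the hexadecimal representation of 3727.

Using repeated division by 16 (digits 10–15 are A–F):
3727 ÷ 16 = 232 remainder 15 (F)
232 ÷ 16 = 14 remainder 8
14 ÷ 16 = 0 remainder 14 (E)
Reading remainders bottom to top: E8F



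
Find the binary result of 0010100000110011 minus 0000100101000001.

Method 1 - Direct subtraction (column by column from the right: bit − bit − borrow-in; if negative, add 2 and borrow 1 from the next column):
borrow: 0011111110000000
        0010100000110011
-       0000100101000001
------------------------
        0001111011110010

Method 2 - Add two's complement:
Two's complement of 0000100101000001: invert → 1111011010111110, add 1 → 1111011010111111
  0010100000110011
+ 1111011010111111
------------------
 10001111011110010  (end carry out of the top bit = 1)
Discarding the end carry: 0001111011110010
Decimal check:
  0010100000110011 = 8192 + 2048 + 32 + 16 + 2 + 1 = 10291
  0000100101000001 = 2048 + 256 + 64 + 1 = 2369
  10291 - 2369 = 7922, and 0001111011110010 = 4096 + 2048 + 1024 + 512 + 128 + 64 + 32 + 16 + 2 = 7922 ✓



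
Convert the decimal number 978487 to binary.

Using repeated division by 2:
978487 ÷ 2 = 489243 remainder 1
489243 ÷ 2 = 244621 remainder 1
244621 ÷ 2 = 122310 remainder 1
122310 ÷ 2 = 61155 remainder 0
61155 ÷ 2 = 30577 remainder 1
30577 ÷ 2 = 15288 remainder 1
15288 ÷ 2 = 7644 remainder 0
7644 ÷ 2 = 3822 remainder 0
3822 ÷ 2 = 1911 remainder 0
1911 ÷ 2 = 955 remainder 1
955 ÷ 2 = 477 remainder 1
477 ÷ 2 = 238 remainder 1
238 ÷ 2 = 119 remainder 0
119 ÷ 2 = 59 remainder 1
59 ÷ 2 = 29 remainder 1
29 ÷ 2 = 14 remainder 1
14 ÷ 2 = 7 remainder 0
7 ÷ 2 = 3 remainder 1
3 ÷ 2 = 1 remainder 1
1 ÷ 2 = 0 remainder 1
Reading remainders bottom to top: 11101110111000110111



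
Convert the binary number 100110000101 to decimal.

Sum of powers of 2 for each 1-bit:
2^0 + 2^2 + 2^7 + 2^8 + 2^11
= 1 + 4 + 128 + 256 + 2048
= 2437



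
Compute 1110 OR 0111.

OR: 1 when either bit is 1
  1110
| 0111
------
  1111
Decimal: 14 | 7 = 15



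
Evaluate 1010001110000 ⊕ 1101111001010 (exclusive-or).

XOR: 1 when bits differ
  1010001110000
^ 1101111001010
---------------
  0111110111010
Decimal: 5232 ^ 7114 = 4026



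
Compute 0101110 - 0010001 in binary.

Method 1 - Direct subtraction (column by column from the right: bit − bit − borrow-in; if negative, add 2 and borrow 1 from the next column):
borrow: 0100010
        0101110
-       0010001
---------------
        0011101

Method 2 - Add two's complement:
Two's complement of 0010001: invert → 1101110, add 1 → 1101111
  0101110
+ 1101111
---------
 10011101  (end carry out of the top bit = 1)
Discarding the end carry: 0011101
Decimal check:
  0101110 = 32 + 8 + 4 + 2 = 46
  0010001 = 16 + 1 = 17
  46 - 17 = 29, and 0011101 = 16 + 8 + 4 + 1 = 29 ✓



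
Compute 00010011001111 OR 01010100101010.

OR: 1 when either bit is 1
  00010011001111
| 01010100101010
----------------
  01010111101111
Decimal: 1231 | 5418 = 5615



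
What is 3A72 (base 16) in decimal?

Expand by place value (powers of 16):
Digit values: A = 10
3A72 = 3 × 16^3 + 10 × 16^2 + 7 × 16^1 + 2 × 16^0
= 3 × 4096 + 10 × 256 + 7 × 16 + 2 × 1
= 12288 + 2560 + 112 + 2
= 14962



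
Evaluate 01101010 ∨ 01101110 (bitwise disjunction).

OR: 1 when either bit is 1
  01101010
| 01101110
----------
  01101110
Decimal: 106 | 110 = 110



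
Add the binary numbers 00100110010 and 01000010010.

Add column by column from the right: bit + bit + carry-in; write the sum mod 2, carry 1 when the sum is 2 or 3.
carry:  00001100100
        00100110010
+       01000010010
-------------------
       001101000100
(the carry out of the leftmost column, 0, becomes the leading bit)
Decimal check:
  00100110010 = 256 + 32 + 16 + 2 = 306
  01000010010 = 512 + 16 + 2 = 530
  306 + 530 = 836, and 001101000100 = 512 + 256 + 64 + 4 = 836 ✓



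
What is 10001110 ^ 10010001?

XOR: 1 when bits differ
  10001110
^ 10010001
----------
  00011111
Decimal: 142 ^ 145 = 31



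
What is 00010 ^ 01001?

XOR: 1 when bits differ
  00010
^ 01001
-------
  01011
Decimal: 2 ^ 9 = 11



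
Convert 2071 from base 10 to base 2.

Using repeated division by 2:
2071 ÷ 2 = 1035 remainder 1
1035 ÷ 2 = 517 remainder 1
517 ÷ 2 = 258 remainder 1
258 ÷ 2 = 129 remainder 0
129 ÷ 2 = 64 remainder 1
64 ÷ 2 = 32 remainder 0
32 ÷ 2 = 16 remainder 0
16 ÷ 2 = 8 remainder 0
8 ÷ 2 = 4 remainder 0
4 ÷ 2 = 2 remainder 0
2 ÷ 2 = 1 remainder 0
1 ÷ 2 = 0 remainder 1
Reading remainders bottom to top: 100000010111



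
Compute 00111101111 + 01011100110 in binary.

Add column by column from the right: bit + bit + carry-in; write the sum mod 2, carry 1 when the sum is 2 or 3.
carry:  11111011100
        00111101111
+       01011100110
-------------------
       010011010101
(the carry out of the leftmost column, 0, becomes the leading bit)
Decimal check:
  00111101111 = 256 + 128 + 64 + 32 + 8 + 4 + 2 + 1 = 495
  01011100110 = 512 + 128 + 64 + 32 + 4 + 2 = 742
  495 + 742 = 1237, and 010011010101 = 1024 + 128 + 64 + 16 + 4 + 1 = 1237 ✓



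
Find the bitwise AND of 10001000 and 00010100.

AND: 1 only when both bits are 1
  10001000
& 00010100
----------
  00000000
Decimal: 136 & 20 = 0



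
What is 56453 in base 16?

Using repeated division by 16 (digits 10–15 are A–F):
56453 ÷ 16 = 3528 remainder 5
3528 ÷ 16 = 220 remainder 8
220 ÷ 16 = 13 remainder 12 (C)
13 ÷ 16 = 0 remainder 13 (D)
Reading remainders bottom to top: DC85



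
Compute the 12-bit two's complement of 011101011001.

Original: 011101011001
Step 1 - Invert all bits: 100010100110
Step 2 - Add 1: 100010100111
Verification: 011101011001 + 100010100111 = 1000000000000; discarding the end carry (carry out of the top bit) leaves the 12-bit value 000000000000, as required for x + (-x)



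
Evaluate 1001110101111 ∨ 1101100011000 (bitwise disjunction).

OR: 1 when either bit is 1
  1001110101111
| 1101100011000
---------------
  1101110111111
Decimal: 5039 | 6936 = 7103



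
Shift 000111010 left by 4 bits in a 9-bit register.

Original: 000111010 (decimal 58)
Shift left by 4 positions
Append 4 zeros on the right and drop the 4 high bits that overflow the 9-bit width
Result: 110100000 (decimal 416)
Equivalent: 58 << 4 = 58 × 2^4 = 928, truncated to 9 bits = 416



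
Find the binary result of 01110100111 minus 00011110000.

Method 1 - Direct subtraction (column by column from the right: bit − bit − borrow-in; if negative, add 2 and borrow 1 from the next column):
borrow: 00111100000
        01110100111
-       00011110000
-------------------
        01010110111

Method 2 - Add two's complement:
Two's complement of 00011110000: invert → 11100001111, add 1 → 11100010000
  01110100111
+ 11100010000
-------------
 101010110111  (end carry out of the top bit = 1)
Discarding the end carry: 01010110111
Decimal check:
  01110100111 = 512 + 256 + 128 + 32 + 4 + 2 + 1 = 935
  00011110000 = 128 + 64 + 32 + 16 = 240
  935 - 240 = 695, and 01010110111 = 512 + 128 + 32 + 16 + 4 + 2 + 1 = 695 ✓



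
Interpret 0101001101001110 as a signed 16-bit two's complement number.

Binary: 0101001101001110
Sign bit: 0 (non-negative)
Read directly as an unsigned value:
0101001101001110 = 16384 + 4096 + 512 + 256 + 64 + 8 + 4 + 2 = 21326
Value: 21326



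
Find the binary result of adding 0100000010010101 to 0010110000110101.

Add column by column from the right: bit + bit + carry-in; write the sum mod 2, carry 1 when the sum is 2 or 3.
carry:  0000000001101010
        0100000010010101
+       0010110000110101
------------------------
       00110110011001010
(the carry out of the leftmost column, 0, becomes the leading bit)
Decimal check:
  0100000010010101 = 16384 + 128 + 16 + 4 + 1 = 16533
  0010110000110101 = 8192 + 2048 + 1024 + 32 + 16 + 4 + 1 = 11317
  16533 + 11317 = 27850, and 00110110011001010 = 16384 + 8192 + 2048 + 1024 + 128 + 64 + 8 + 2 = 27850 ✓



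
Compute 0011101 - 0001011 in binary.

Method 1 - Direct subtraction (column by column from the right: bit − bit − borrow-in; if negative, add 2 and borrow 1 from the next column):
borrow: 0000100
        0011101
-       0001011
---------------
        0010010

Method 2 - Add two's complement:
Two's complement of 0001011: invert → 1110100, add 1 → 1110101
  0011101
+ 1110101
---------
 10010010  (end carry out of the top bit = 1)
Discarding the end carry: 0010010
Decimal check:
  0011101 = 16 + 8 + 4 + 1 = 29
  0001011 = 8 + 2 + 1 = 11
  29 - 11 = 18, and 0010010 = 16 + 2 = 18 ✓



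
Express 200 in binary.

Using repeated division by 2:
200 ÷ 2 = 100 remainder 0
100 ÷ 2 = 50 remainder 0
50 ÷ 2 = 25 remainder 0
25 ÷ 2 = 12 remainder 1
12 ÷ 2 = 6 remainder 0
6 ÷ 2 = 3 remainder 0
3 ÷ 2 = 1 remainder 1
1 ÷ 2 = 0 remainder 1
Reading remainders bottom to top: 11001000



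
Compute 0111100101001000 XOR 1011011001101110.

XOR: 1 when bits differ
  0111100101001000
^ 1011011001101110
------------------
  1100111100100110
Decimal: 31048 ^ 46702 = 53030



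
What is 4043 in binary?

Using repeated division by 2:
4043 ÷ 2 = 2021 remainder 1
2021 ÷ 2 = 1010 remainder 1
1010 ÷ 2 = 505 remainder 0
505 ÷ 2 = 252 remainder 1
252 ÷ 2 = 126 remainder 0
126 ÷ 2 = 63 remainder 0
63 ÷ 2 = 31 remainder 1
31 ÷ 2 = 15 remainder 1
15 ÷ 2 = 7 remainder 1
7 ÷ 2 = 3 remainder 1
3 ÷ 2 = 1 remainder 1
1 ÷ 2 = 0 remainder 1
Reading remainders bottom to top: 111111001011



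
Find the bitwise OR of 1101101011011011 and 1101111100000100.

OR: 1 when either bit is 1
  1101101011011011
| 1101111100000100
------------------
  1101111111011111
Decimal: 56027 | 57092 = 57311



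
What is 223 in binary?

Using repeated division by 2:
223 ÷ 2 = 111 remainder 1
111 ÷ 2 = 55 remainder 1
55 ÷ 2 = 27 remainder 1
27 ÷ 2 = 13 remainder 1
13 ÷ 2 = 6 remainder 1
6 ÷ 2 = 3 remainder 0
3 ÷ 2 = 1 remainder 1
1 ÷ 2 = 0 remainder 1
Reading remainders bottom to top: 11011111



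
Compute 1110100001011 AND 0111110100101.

AND: 1 only when both bits are 1
  1110100001011
& 0111110100101
---------------
  0110100000001
Decimal: 7435 & 4005 = 3329



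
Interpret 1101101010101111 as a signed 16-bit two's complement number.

Binary: 1101101010101111
Sign bit: 1 (negative)
Invert: 0010010101010000
Add 1:  0010010101010001
Magnitude: 0010010101010001 = 8192 + 1024 + 256 + 64 + 16 + 1 = 9553
Value: -9553



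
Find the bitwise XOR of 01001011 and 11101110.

XOR: 1 when bits differ
  01001011
^ 11101110
----------
  10100101
Decimal: 75 ^ 238 = 165



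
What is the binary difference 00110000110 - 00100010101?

Method 1 - Direct subtraction (column by column from the right: bit − bit − borrow-in; if negative, add 2 and borrow 1 from the next column):
borrow: 00011100010
        00110000110
-       00100010101
-------------------
        00001110001

Method 2 - Add two's complement:
Two's complement of 00100010101: invert → 11011101010, add 1 → 11011101011
  00110000110
+ 11011101011
-------------
 100001110001  (end carry out of the top bit = 1)
Discarding the end carry: 00001110001
Decimal check:
  00110000110 = 256 + 128 + 4 + 2 = 390
  00100010101 = 256 + 16 + 4 + 1 = 277
  390 - 277 = 113, and 00001110001 = 64 + 32 + 16 + 1 = 113 ✓



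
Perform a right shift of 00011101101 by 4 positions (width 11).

Original: 00011101101 (decimal 237)
Shift right by 4 positions
Drop the 4 low bits; fill with zeros on the left
Result: 00000001110 (decimal 14)
Equivalent: 237 >> 4 = 237 ÷ 2^4 = 14



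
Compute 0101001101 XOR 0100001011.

XOR: 1 when bits differ
  0101001101
^ 0100001011
------------
  0001000110
Decimal: 333 ^ 267 = 70



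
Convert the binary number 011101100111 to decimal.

Sum of powers of 2 for each 1-bit:
2^0 + 2^1 + 2^2 + 2^5 + 2^6 + 2^8 + 2^9 + 2^10
= 1 + 2 + 4 + 32 + 64 + 256 + 512 + 1024
= 1895



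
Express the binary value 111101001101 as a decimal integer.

Sum of powers of 2 for each 1-bit:
2^0 + 2^2 + 2^3 + 2^6 + 2^8 + 2^9 + 2^10 + 2^11
= 1 + 4 + 8 + 64 + 256 + 512 + 1024 + 2048
= 3917



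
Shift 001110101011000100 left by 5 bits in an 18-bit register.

Original: 001110101011000100 (decimal 60100)
Shift left by 5 positions
Append 5 zeros on the right and drop the 5 high bits that overflow the 18-bit width
Result: 010101100010000000 (decimal 88192)
Equivalent: 60100 << 5 = 60100 × 2^5 = 1923200, truncated to 18 bits = 88192



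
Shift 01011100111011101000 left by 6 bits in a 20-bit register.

Original: 01011100111011101000 (decimal 380648)
Shift left by 6 positions
Append 6 zeros on the right and drop the 6 high bits that overflow the 20-bit width
Result: 00111011101000000000 (decimal 244224)
Equivalent: 380648 << 6 = 380648 × 2^6 = 24361472, truncated to 20 bits = 244224



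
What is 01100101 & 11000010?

AND: 1 only when both bits are 1
  01100101
& 11000010
----------
  01000000
Decimal: 101 & 194 = 64



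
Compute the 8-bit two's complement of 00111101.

Original: 00111101
Step 1 - Invert all bits: 11000010
Step 2 - Add 1: 11000011
Verification: 00111101 + 11000011 = 100000000; discarding the end carry (carry out of the top bit) leaves the 8-bit value 00000000, as required for x + (-x)



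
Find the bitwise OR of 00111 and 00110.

OR: 1 when either bit is 1
  00111
| 00110
-------
  00111
Decimal: 7 | 6 = 7



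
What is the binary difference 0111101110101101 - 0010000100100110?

Method 1 - Direct subtraction (column by column from the right: bit − bit − borrow-in; if negative, add 2 and borrow 1 from the next column):
borrow: 0000000000001100
        0111101110101101
-       0010000100100110
------------------------
        0101101010000111

Method 2 - Add two's complement:
Two's complement of 0010000100100110: invert → 1101111011011001, add 1 → 1101111011011010
  0111101110101101
+ 1101111011011010
------------------
 10101101010000111  (end carry out of the top bit = 1)
Discarding the end carry: 0101101010000111
Decimal check:
  0111101110101101 = 16384 + 8192 + 4096 + 2048 + 512 + 256 + 128 + 32 + 8 + 4 + 1 = 31661
  0010000100100110 = 8192 + 256 + 32 + 4 + 2 = 8486
  31661 - 8486 = 23175, and 0101101010000111 = 16384 + 4096 + 2048 + 512 + 128 + 4 + 2 + 1 = 23175 ✓

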